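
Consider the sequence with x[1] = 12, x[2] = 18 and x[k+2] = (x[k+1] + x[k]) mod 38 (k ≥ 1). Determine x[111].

We have x[1] = 12,  x[2] = 18,  x[3] = 30,  x[4] = 10,  x[5] = 2,  x[6] = 12,  x[7] = 14,  x[8] = 26,  x[9] = 2,  x[10] = 28,  x[11] = 30,  x[12] = 20,  x[13] = 12,  x[14] = 32,  x[15] = 6,  x[16] = 0,  x[17] = 6,  x[18] = 6,  x[19] = 12,  x[20] = 18.
Since (x[19], x[20]) = (x[1], x[2]) = (12, 18) (two consecutive terms determine the rest), the sequence is periodic with period 18.
(111 - 1) mod 18 = 2, so x[111] = x[3] = 30.

30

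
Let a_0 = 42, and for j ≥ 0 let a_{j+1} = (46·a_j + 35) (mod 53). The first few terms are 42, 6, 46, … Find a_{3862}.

6

Computing terms: a_0 = 42, a_1 = 6, a_2 = 46, a_3 = 31, a_4 = 30, a_5 = 37, a_6 = 41, a_7 = 13, a_8 = 50, a_9 = 3, a_{10} = 14, a_{11} = 43, a_{12} = 52, a_{13} = 42.
The sequence repeats with period 13.
(3862 - 0) mod 13 = 1, so a_{3862} = a_1 = 6.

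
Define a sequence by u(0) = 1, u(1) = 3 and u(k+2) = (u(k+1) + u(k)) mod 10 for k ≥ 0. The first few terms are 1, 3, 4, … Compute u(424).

u(0) = 1, u(1) = 3, u(2) = 4, u(3) = 7, u(4) = 1, u(5) = 8, u(6) = 9, u(7) = 7, u(8) = 6, u(9) = 3, u(10) = 9, u(11) = 2, u(12) = 1, u(13) = 3.
Since (u(12), u(13)) = (u(0), u(1)) = (1, 3) (two consecutive terms determine the rest), the sequence is periodic with period 12.
So u(424) = u(0 + ((424-0) mod 12)) = u(4) = 1.

1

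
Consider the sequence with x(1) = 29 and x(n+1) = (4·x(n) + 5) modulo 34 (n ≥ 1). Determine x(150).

x(1) = 29,  x(2) = 19,  x(3) = 13,  x(4) = 23,  x(5) = 29.
The sequence repeats with period 4.
(150 - 1) mod 4 = 1, so x(150) = x(2) = 19.

19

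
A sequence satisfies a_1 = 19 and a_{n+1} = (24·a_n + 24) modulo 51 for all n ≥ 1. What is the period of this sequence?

Computing terms: a_1 = 19; a_2 = 21; a_3 = 18; a_4 = 48; a_5 = 3; a_6 = 45; a_7 = 33; a_8 = 0; a_9 = 24; a_{10} = 39; a_{11} = 42; a_{12} = 12; a_{13} = 6; a_{14} = 15; a_{15} = 27; a_{16} = 9; a_{17} = 36; a_{18} = 21.
Since a_{18} = a_2 = 21, the sequence is eventually periodic: after a pre-period of length 1 it cycles with period 16.

16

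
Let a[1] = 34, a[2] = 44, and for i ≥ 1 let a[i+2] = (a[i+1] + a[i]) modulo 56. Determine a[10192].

10

We have a[1] = 34, a[2] = 44, a[3] = 22, a[4] = 10, a[5] = 32, a[6] = 42, a[7] = 18, a[8] = 4, a[9] = 22, a[10] = 26, a[11] = 48, a[12] = 18, a[13] = 10, a[14] = 28, a[15] = 38, a[16] = 10, a[17] = 48, a[18] = 2, a[19] = 50, a[20] = 52, a[21] = 46, a[22] = 42, a[23] = 32, a[24] = 18, a[25] = 50, a[26] = 12, a[27] = 6, a[28] = 18, a[29] = 24, a[30] = 42, a[31] = 10, a[32] = 52, a[33] = 6, a[34] = 2, a[35] = 8, a[36] = 10, a[37] = 18, a[38] = 28, a[39] = 46, a[40] = 18, a[41] = 8, a[42] = 26, a[43] = 34, a[44] = 4, a[45] = 38, a[46] = 42, a[47] = 24, a[48] = 10, a[49] = 34, a[50] = 44.
The sequence repeats with period 48.
So a[10192] = a[1 + ((10192-1) mod 48)] = a[16] = 10.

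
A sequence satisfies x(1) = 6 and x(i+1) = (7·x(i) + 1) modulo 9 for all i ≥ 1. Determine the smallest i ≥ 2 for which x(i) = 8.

Listing terms: x(1) = 6,  x(2) = 7,  x(3) = 5,  x(4) = 0,  x(5) = 1,  x(6) = 8,  x(7) = 3,  x(8) = 4,  x(9) = 2,  x(10) = 6.
Since x(10) = x(1) = 6, the sequence is periodic with period 9.
The value 8 first appears (with i ≥ 2) at x(6).

6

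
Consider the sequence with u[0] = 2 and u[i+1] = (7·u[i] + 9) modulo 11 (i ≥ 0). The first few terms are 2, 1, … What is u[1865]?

6

We have u[0] = 2; u[1] = 1; u[2] = 5; u[3] = 0; u[4] = 9; u[5] = 6; u[6] = 7; u[7] = 3; u[8] = 8; u[9] = 10; u[10] = 2.
Since u[10] = u[0] = 2, the sequence is periodic with period 10.
So u[1865] = u[0 + ((1865-0) mod 10)] = u[5] = 6.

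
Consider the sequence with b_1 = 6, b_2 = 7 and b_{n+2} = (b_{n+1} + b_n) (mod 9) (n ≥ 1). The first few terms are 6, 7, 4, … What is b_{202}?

4

We have b_1 = 6,  b_2 = 7,  b_3 = 4,  b_4 = 2,  b_5 = 6,  b_6 = 8,  b_7 = 5,  b_8 = 4,  b_9 = 0,  b_{10} = 4,  b_{11} = 4,  b_{12} = 8,  b_{13} = 3,  b_{14} = 2,  b_{15} = 5,  b_{16} = 7,  b_{17} = 3,  b_{18} = 1,  b_{19} = 4,  b_{20} = 5,  b_{21} = 0,  b_{22} = 5,  b_{23} = 5,  b_{24} = 1,  b_{25} = 6,  b_{26} = 7.
Since (b_{25}, b_{26}) = (b_1, b_2) = (6, 7) (two consecutive terms determine the rest), the sequence is periodic with period 24.
(202 - 1) mod 24 = 9, so b_{202} = b_{10} = 4.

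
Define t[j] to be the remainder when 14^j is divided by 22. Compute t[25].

12

Computing terms: t[1] = 14; t[2] = 20; t[3] = 16; t[4] = 4; t[5] = 12; t[6] = 14.
The sequence repeats with period 5.
So t[25] = t[1 + ((25-1) mod 5)] = t[5] = 12.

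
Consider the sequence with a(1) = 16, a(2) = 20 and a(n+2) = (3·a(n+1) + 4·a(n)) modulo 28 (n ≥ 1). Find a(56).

20

a(1) = 16,  a(2) = 20,  a(3) = 12,  a(4) = 4,  a(5) = 4,  a(6) = 0,  a(7) = 16,  a(8) = 20.
The sequence repeats with period 6.
So a(56) = a(1 + ((56-1) mod 6)) = a(2) = 20.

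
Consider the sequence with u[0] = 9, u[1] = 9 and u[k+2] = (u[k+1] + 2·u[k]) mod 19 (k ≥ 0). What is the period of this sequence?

18

Computing terms: u[0] = 9, u[1] = 9, u[2] = 8, u[3] = 7, u[4] = 4, u[5] = 18, u[6] = 7, u[7] = 5, u[8] = 0, u[9] = 10, u[10] = 10, u[11] = 11, u[12] = 12, u[13] = 15, u[14] = 1, u[15] = 12, u[16] = 14, u[17] = 0, u[18] = 9, u[19] = 9.
The sequence repeats with period 18.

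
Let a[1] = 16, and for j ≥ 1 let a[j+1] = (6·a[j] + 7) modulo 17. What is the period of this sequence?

Computing terms: a[1] = 16; a[2] = 1; a[3] = 13; a[4] = 0; a[5] = 7; a[6] = 15; a[7] = 12; a[8] = 11; a[9] = 5; a[10] = 3; a[11] = 8; a[12] = 4; a[13] = 14; a[14] = 6; a[15] = 9; a[16] = 10; a[17] = 16.
The sequence repeats with period 16.

16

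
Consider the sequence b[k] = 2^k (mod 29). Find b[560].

We have b[0] = 1; b[1] = 2; b[2] = 4; b[3] = 8; b[4] = 16; b[5] = 3; b[6] = 6; b[7] = 12; b[8] = 24; b[9] = 19; b[10] = 9; b[11] = 18; b[12] = 7; b[13] = 14; b[14] = 28; b[15] = 27; b[16] = 25; b[17] = 21; b[18] = 13; b[19] = 26; b[20] = 23; b[21] = 17; b[22] = 5; b[23] = 10; b[24] = 20; b[25] = 11; b[26] = 22; b[27] = 15; b[28] = 1.
Since b[28] = b[0] = 1, the sequence is periodic with period 28.
(560 - 0) mod 28 = 0, so b[560] = b[0] = 1.

1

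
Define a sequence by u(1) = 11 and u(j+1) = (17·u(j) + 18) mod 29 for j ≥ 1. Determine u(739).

Computing terms: u(1) = 11; u(2) = 2; u(3) = 23; u(4) = 3; u(5) = 11.
Since u(5) = u(1) = 11, the sequence is periodic with period 4.
So u(739) = u(1 + ((739-1) mod 4)) = u(3) = 23.

23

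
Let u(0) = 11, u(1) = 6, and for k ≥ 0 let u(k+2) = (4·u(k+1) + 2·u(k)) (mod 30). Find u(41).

Computing terms: u(0) = 11; u(1) = 6; u(2) = 16; u(3) = 16; u(4) = 6; u(5) = 26; u(6) = 26; u(7) = 6; u(8) = 16.
Since (u(7), u(8)) = (u(1), u(2)) = (6, 16) (two consecutive terms determine the rest), the sequence is eventually periodic: after a pre-period of length 1 it cycles with period 6.
For k ≥ 1, u(k) depends only on (k - 1) mod 6. (41 - 1) mod 6 = 4, so u(41) = u(5) = 26.

26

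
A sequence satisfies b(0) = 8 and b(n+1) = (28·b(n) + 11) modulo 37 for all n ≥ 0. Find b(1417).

Computing terms: b(0) = 8; b(1) = 13; b(2) = 5; b(3) = 3; b(4) = 21; b(5) = 7; b(6) = 22; b(7) = 35; b(8) = 29; b(9) = 9; b(10) = 4; b(11) = 12; b(12) = 14; b(13) = 33; b(14) = 10; b(15) = 32; b(16) = 19; b(17) = 25; b(18) = 8.
Since b(18) = b(0) = 8, the sequence is periodic with period 18.
(1417 - 0) mod 18 = 13, so b(1417) = b(13) = 33.

33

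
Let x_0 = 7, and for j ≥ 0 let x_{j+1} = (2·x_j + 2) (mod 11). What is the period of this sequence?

10

x_0 = 7,  x_1 = 5,  x_2 = 1,  x_3 = 4,  x_4 = 10,  x_5 = 0,  x_6 = 2,  x_7 = 6,  x_8 = 3,  x_9 = 8,  x_{10} = 7.
The sequence repeats with period 10.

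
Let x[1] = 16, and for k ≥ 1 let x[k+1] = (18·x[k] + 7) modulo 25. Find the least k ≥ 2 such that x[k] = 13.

x[1] = 16,  x[2] = 20,  x[3] = 17,  x[4] = 13,  x[5] = 16.
The sequence repeats with period 4.
The value 13 first appears (with k ≥ 2) at x[4].

4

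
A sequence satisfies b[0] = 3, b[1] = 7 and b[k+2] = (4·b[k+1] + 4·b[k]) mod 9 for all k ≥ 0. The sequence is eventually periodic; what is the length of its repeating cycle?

b[0] = 3, b[1] = 7, b[2] = 4, b[3] = 8, b[4] = 3, b[5] = 8, b[6] = 8, b[7] = 1, b[8] = 0, b[9] = 4, b[10] = 7, b[11] = 8, b[12] = 6, b[13] = 2, b[14] = 5, b[15] = 1, b[16] = 6, b[17] = 1, b[18] = 1, b[19] = 8, b[20] = 0, b[21] = 5, b[22] = 2, b[23] = 1, b[24] = 3, b[25] = 7.
Since (b[24], b[25]) = (b[0], b[1]) = (3, 7) (two consecutive terms determine the rest), the sequence is periodic with period 24.

24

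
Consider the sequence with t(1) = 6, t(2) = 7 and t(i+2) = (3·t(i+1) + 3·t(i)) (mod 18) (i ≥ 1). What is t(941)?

t(1) = 6, t(2) = 7, t(3) = 3, t(4) = 12, t(5) = 9, t(6) = 9, t(7) = 0, t(8) = 9, t(9) = 9.
Since (t(8), t(9)) = (t(5), t(6)) = (9, 9) (two consecutive terms determine the rest), the sequence is eventually periodic: after a pre-period of length 4 it cycles with period 3.
For i ≥ 5, t(i) depends only on (i - 5) mod 3. (941 - 5) mod 3 = 0, so t(941) = t(5) = 9.

9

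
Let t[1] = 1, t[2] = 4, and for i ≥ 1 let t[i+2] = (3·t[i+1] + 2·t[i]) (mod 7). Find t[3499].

0

t[1] = 1; t[2] = 4; t[3] = 0; t[4] = 1; t[5] = 3; t[6] = 4; t[7] = 4; t[8] = 6; t[9] = 5; t[10] = 6; t[11] = 0; t[12] = 5; t[13] = 1; t[14] = 6; t[15] = 6; t[16] = 2; t[17] = 4; t[18] = 2; t[19] = 0; t[20] = 4; t[21] = 5; t[22] = 2; t[23] = 2; t[24] = 3; t[25] = 6; t[26] = 3; t[27] = 0; t[28] = 6; t[29] = 4; t[30] = 3; t[31] = 3; t[32] = 1; t[33] = 2; t[34] = 1; t[35] = 0; t[36] = 2; t[37] = 6; t[38] = 1; t[39] = 1; t[40] = 5; t[41] = 3; t[42] = 5; t[43] = 0; t[44] = 3; t[45] = 2; t[46] = 5; t[47] = 5; t[48] = 4; t[49] = 1; t[50] = 4.
The sequence repeats with period 48.
So t[3499] = t[1 + ((3499-1) mod 48)] = t[43] = 0.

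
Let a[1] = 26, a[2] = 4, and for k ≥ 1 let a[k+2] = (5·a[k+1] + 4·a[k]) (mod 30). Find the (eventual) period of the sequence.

Listing terms: a[1] = 26,  a[2] = 4,  a[3] = 4,  a[4] = 6,  a[5] = 16,  a[6] = 14,  a[7] = 14,  a[8] = 6,  a[9] = 26,  a[10] = 4.
Since (a[9], a[10]) = (a[1], a[2]) = (26, 4) (two consecutive terms determine the rest), the sequence is periodic with period 8.

8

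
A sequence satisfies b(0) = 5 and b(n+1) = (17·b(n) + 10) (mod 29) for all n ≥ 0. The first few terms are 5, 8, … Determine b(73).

We have b(0) = 5; b(1) = 8; b(2) = 1; b(3) = 27; b(4) = 5.
Since b(4) = b(0) = 5, the sequence is periodic with period 4.
(73 - 0) mod 4 = 1, so b(73) = b(1) = 8.

8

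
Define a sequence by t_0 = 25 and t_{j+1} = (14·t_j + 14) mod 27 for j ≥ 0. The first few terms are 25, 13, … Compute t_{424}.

16

Computing terms: t_0 = 25,  t_1 = 13,  t_2 = 7,  t_3 = 4,  t_4 = 16,  t_5 = 22,  t_6 = 25.
Since t_6 = t_0 = 25, the sequence is periodic with period 6.
(424 - 0) mod 6 = 4, so t_{424} = t_4 = 16.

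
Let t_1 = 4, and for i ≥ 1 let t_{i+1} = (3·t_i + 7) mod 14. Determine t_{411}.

8

Computing terms: t_1 = 4; t_2 = 5; t_3 = 8; t_4 = 3; t_5 = 2; t_6 = 13; t_7 = 4.
The sequence repeats with period 6.
So t_{411} = t_{1 + ((411-1) mod 6)} = t_3 = 8.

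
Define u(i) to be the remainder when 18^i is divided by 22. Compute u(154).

Listing terms: u(0) = 1,  u(1) = 18,  u(2) = 16,  u(3) = 2,  u(4) = 14,  u(5) = 10,  u(6) = 4,  u(7) = 6,  u(8) = 20,  u(9) = 8,  u(10) = 12,  u(11) = 18.
Since u(11) = u(1) = 18, the sequence is eventually periodic: after a pre-period of length 1 it cycles with period 10.
For i ≥ 1, u(i) depends only on (i - 1) mod 10. (154 - 1) mod 10 = 3, so u(154) = u(4) = 14.

14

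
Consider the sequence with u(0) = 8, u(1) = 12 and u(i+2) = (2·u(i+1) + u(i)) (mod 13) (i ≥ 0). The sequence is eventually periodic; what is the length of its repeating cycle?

Computing terms: u(0) = 8, u(1) = 12, u(2) = 6, u(3) = 11, u(4) = 2, u(5) = 2, u(6) = 6, u(7) = 1, u(8) = 8, u(9) = 4, u(10) = 3, u(11) = 10, u(12) = 10, u(13) = 4, u(14) = 5, u(15) = 1, u(16) = 7, u(17) = 2, u(18) = 11, u(19) = 11, u(20) = 7, u(21) = 12, u(22) = 5, u(23) = 9, u(24) = 10, u(25) = 3, u(26) = 3, u(27) = 9, u(28) = 8, u(29) = 12.
The sequence repeats with period 28.

28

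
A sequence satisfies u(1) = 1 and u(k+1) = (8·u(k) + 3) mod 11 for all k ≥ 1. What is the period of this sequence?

We have u(1) = 1, u(2) = 0, u(3) = 3, u(4) = 5, u(5) = 10, u(6) = 6, u(7) = 7, u(8) = 4, u(9) = 2, u(10) = 8, u(11) = 1.
Since u(11) = u(1) = 1, the sequence is periodic with period 10.

10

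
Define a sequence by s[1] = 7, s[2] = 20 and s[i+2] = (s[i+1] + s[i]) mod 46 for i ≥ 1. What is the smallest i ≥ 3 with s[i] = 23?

We have s[1] = 7; s[2] = 20; s[3] = 27; s[4] = 1; s[5] = 28; s[6] = 29; s[7] = 11; s[8] = 40; s[9] = 5; s[10] = 45; s[11] = 4; s[12] = 3; s[13] = 7; s[14] = 10; s[15] = 17; s[16] = 27; s[17] = 44; s[18] = 25; s[19] = 23; s[20] = 2; s[21] = 25; s[22] = 27; s[23] = 6; s[24] = 33; s[25] = 39; s[26] = 26; s[27] = 19; s[28] = 45; s[29] = 18; s[30] = 17; s[31] = 35; s[32] = 6; s[33] = 41; s[34] = 1; s[35] = 42; s[36] = 43; s[37] = 39; s[38] = 36; s[39] = 29; s[40] = 19; s[41] = 2; s[42] = 21; s[43] = 23; s[44] = 44; s[45] = 21; s[46] = 19; s[47] = 40; s[48] = 13; s[49] = 7; s[50] = 20.
Since (s[49], s[50]) = (s[1], s[2]) = (7, 20) (two consecutive terms determine the rest), the sequence is periodic with period 48.
The value 23 first appears (with i ≥ 3) at s[19].

19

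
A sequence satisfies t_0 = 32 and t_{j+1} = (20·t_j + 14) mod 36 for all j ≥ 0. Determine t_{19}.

Listing terms: t_0 = 32; t_1 = 6; t_2 = 26; t_3 = 30; t_4 = 2; t_5 = 18; t_6 = 14; t_7 = 6.
Since t_7 = t_1 = 6, the sequence is eventually periodic: after a pre-period of length 1 it cycles with period 6.
For j ≥ 1, t_j depends only on (j - 1) mod 6. (19 - 1) mod 6 = 0, so t_{19} = t_1 = 6.

6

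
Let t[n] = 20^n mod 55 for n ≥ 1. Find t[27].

15

Computing terms: t[1] = 20,  t[2] = 15,  t[3] = 25,  t[4] = 5,  t[5] = 45,  t[6] = 20.
Since t[6] = t[1] = 20, the sequence is periodic with period 5.
So t[27] = t[1 + ((27-1) mod 5)] = t[2] = 15.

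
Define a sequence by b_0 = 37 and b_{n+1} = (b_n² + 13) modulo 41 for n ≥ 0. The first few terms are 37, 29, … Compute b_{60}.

5

b_0 = 37, b_1 = 29, b_2 = 34, b_3 = 21, b_4 = 3, b_5 = 22, b_6 = 5, b_7 = 38, b_8 = 22.
Since b_8 = b_5 = 22, the sequence is eventually periodic: after a pre-period of length 5 it cycles with period 3.
For n ≥ 5, b_n depends only on (n - 5) mod 3. (60 - 5) mod 3 = 1, so b_{60} = b_6 = 5.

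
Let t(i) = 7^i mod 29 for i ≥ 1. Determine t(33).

We have t(1) = 7, t(2) = 20, t(3) = 24, t(4) = 23, t(5) = 16, t(6) = 25, t(7) = 1, t(8) = 7.
Since t(8) = t(1) = 7, the sequence is periodic with period 7.
(33 - 1) mod 7 = 4, so t(33) = t(5) = 16.

16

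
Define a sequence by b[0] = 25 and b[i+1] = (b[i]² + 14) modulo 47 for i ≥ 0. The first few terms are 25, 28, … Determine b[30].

21

We have b[0] = 25; b[1] = 28; b[2] = 46; b[3] = 15; b[4] = 4; b[5] = 30; b[6] = 21; b[7] = 32; b[8] = 4.
Since b[8] = b[4] = 4, the sequence is eventually periodic: after a pre-period of length 4 it cycles with period 4.
For i ≥ 4, b[i] depends only on (i - 4) mod 4. (30 - 4) mod 4 = 2, so b[30] = b[6] = 21.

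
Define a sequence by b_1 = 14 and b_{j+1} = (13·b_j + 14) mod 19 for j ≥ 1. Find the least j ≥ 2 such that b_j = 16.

3

Listing terms: b_1 = 14, b_2 = 6, b_3 = 16, b_4 = 13, b_5 = 12, b_6 = 18, b_7 = 1, b_8 = 8, b_9 = 4, b_{10} = 9, b_{11} = 17, b_{12} = 7, b_{13} = 10, b_{14} = 11, b_{15} = 5, b_{16} = 3, b_{17} = 15, b_{18} = 0, b_{19} = 14.
Since b_{19} = b_1 = 14, the sequence is periodic with period 18.
The value 16 first appears (with j ≥ 2) at b_3.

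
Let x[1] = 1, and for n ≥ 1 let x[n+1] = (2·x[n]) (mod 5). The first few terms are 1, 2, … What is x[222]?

Computing terms: x[1] = 1, x[2] = 2, x[3] = 4, x[4] = 3, x[5] = 1.
The sequence repeats with period 4.
(222 - 1) mod 4 = 1, so x[222] = x[2] = 2.

2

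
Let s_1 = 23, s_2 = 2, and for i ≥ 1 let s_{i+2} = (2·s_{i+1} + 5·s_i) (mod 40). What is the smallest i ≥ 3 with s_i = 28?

s_1 = 23,  s_2 = 2,  s_3 = 39,  s_4 = 8,  s_5 = 11,  s_6 = 22,  s_7 = 19,  s_8 = 28,  s_9 = 31,  s_{10} = 2,  s_{11} = 39.
Since (s_{10}, s_{11}) = (s_2, s_3) = (2, 39) (two consecutive terms determine the rest), the sequence is eventually periodic: after a pre-period of length 1 it cycles with period 8.
The value 28 first appears (with i ≥ 3) at s_8.

8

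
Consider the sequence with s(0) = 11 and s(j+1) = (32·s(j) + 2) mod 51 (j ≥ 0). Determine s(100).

We have s(0) = 11,  s(1) = 48,  s(2) = 8,  s(3) = 3,  s(4) = 47,  s(5) = 27,  s(6) = 50,  s(7) = 21,  s(8) = 11.
The sequence repeats with period 8.
So s(100) = s(0 + ((100-0) mod 8)) = s(4) = 47.

47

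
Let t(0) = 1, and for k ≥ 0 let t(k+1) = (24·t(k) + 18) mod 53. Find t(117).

Computing terms: t(0) = 1; t(1) = 42; t(2) = 19; t(3) = 50; t(4) = 52; t(5) = 47; t(6) = 33; t(7) = 15; t(8) = 7; t(9) = 27; t(10) = 30; t(11) = 49; t(12) = 28; t(13) = 1.
The sequence repeats with period 13.
So t(117) = t(0 + ((117-0) mod 13)) = t(0) = 1.

1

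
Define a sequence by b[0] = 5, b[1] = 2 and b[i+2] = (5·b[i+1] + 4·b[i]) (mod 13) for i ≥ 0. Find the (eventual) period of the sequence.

b[0] = 5; b[1] = 2; b[2] = 4; b[3] = 2; b[4] = 0; b[5] = 8; b[6] = 1; b[7] = 11; b[8] = 7; b[9] = 1; b[10] = 7; b[11] = 0; b[12] = 2; b[13] = 10; b[14] = 6; b[15] = 5; b[16] = 10; b[17] = 5; b[18] = 0; b[19] = 7; b[20] = 9; b[21] = 8; b[22] = 11; b[23] = 9; b[24] = 11; b[25] = 0; b[26] = 5; b[27] = 12; b[28] = 2; b[29] = 6; b[30] = 12; b[31] = 6; b[32] = 0; b[33] = 11; b[34] = 3; b[35] = 7; b[36] = 8; b[37] = 3; b[38] = 8; b[39] = 0; b[40] = 6; b[41] = 4; b[42] = 5; b[43] = 2.
The sequence repeats with period 42.

42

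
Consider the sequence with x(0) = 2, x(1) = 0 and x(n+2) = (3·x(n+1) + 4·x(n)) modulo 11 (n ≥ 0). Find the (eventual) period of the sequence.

Computing terms: x(0) = 2,  x(1) = 0,  x(2) = 8,  x(3) = 2,  x(4) = 5,  x(5) = 1,  x(6) = 1,  x(7) = 7,  x(8) = 3,  x(9) = 4,  x(10) = 2,  x(11) = 0.
Since (x(10), x(11)) = (x(0), x(1)) = (2, 0) (two consecutive terms determine the rest), the sequence is periodic with period 10.

10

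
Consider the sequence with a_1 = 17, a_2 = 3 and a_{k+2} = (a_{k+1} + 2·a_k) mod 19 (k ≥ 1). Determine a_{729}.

7

Computing terms: a_1 = 17; a_2 = 3; a_3 = 18; a_4 = 5; a_5 = 3; a_6 = 13; a_7 = 0; a_8 = 7; a_9 = 7; a_{10} = 2; a_{11} = 16; a_{12} = 1; a_{13} = 14; a_{14} = 16; a_{15} = 6; a_{16} = 0; a_{17} = 12; a_{18} = 12; a_{19} = 17; a_{20} = 3.
The sequence repeats with period 18.
(729 - 1) mod 18 = 8, so a_{729} = a_9 = 7.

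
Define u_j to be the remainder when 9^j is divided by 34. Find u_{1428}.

33

Computing terms: u_0 = 1, u_1 = 9, u_2 = 13, u_3 = 15, u_4 = 33, u_5 = 25, u_6 = 21, u_7 = 19, u_8 = 1.
The sequence repeats with period 8.
(1428 - 0) mod 8 = 4, so u_{1428} = u_4 = 33.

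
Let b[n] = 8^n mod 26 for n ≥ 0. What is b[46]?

12

b[0] = 1,  b[1] = 8,  b[2] = 12,  b[3] = 18,  b[4] = 14,  b[5] = 8.
Since b[5] = b[1] = 8, the sequence is eventually periodic: after a pre-period of length 1 it cycles with period 4.
For n ≥ 1, b[n] depends only on (n - 1) mod 4. (46 - 1) mod 4 = 1, so b[46] = b[2] = 12.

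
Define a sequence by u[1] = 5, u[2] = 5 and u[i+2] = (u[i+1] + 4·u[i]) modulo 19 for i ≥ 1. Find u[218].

u[1] = 5; u[2] = 5; u[3] = 6; u[4] = 7; u[5] = 12; u[6] = 2; u[7] = 12; u[8] = 1; u[9] = 11; u[10] = 15; u[11] = 2; u[12] = 5; u[13] = 13; u[14] = 14; u[15] = 9; u[16] = 8; u[17] = 6; u[18] = 0; u[19] = 5; u[20] = 5.
The sequence repeats with period 18.
So u[218] = u[1 + ((218-1) mod 18)] = u[2] = 5.

5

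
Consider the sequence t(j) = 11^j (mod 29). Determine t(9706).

t(0) = 1, t(1) = 11, t(2) = 5, t(3) = 26, t(4) = 25, t(5) = 14, t(6) = 9, t(7) = 12, t(8) = 16, t(9) = 2, t(10) = 22, t(11) = 10, t(12) = 23, t(13) = 21, t(14) = 28, t(15) = 18, t(16) = 24, t(17) = 3, t(18) = 4, t(19) = 15, t(20) = 20, t(21) = 17, t(22) = 13, t(23) = 27, t(24) = 7, t(25) = 19, t(26) = 6, t(27) = 8, t(28) = 1.
Since t(28) = t(0) = 1, the sequence is periodic with period 28.
(9706 - 0) mod 28 = 18, so t(9706) = t(18) = 4.

4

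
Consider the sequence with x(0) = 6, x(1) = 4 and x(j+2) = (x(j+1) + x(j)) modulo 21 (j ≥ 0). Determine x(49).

4

x(0) = 6,  x(1) = 4,  x(2) = 10,  x(3) = 14,  x(4) = 3,  x(5) = 17,  x(6) = 20,  x(7) = 16,  x(8) = 15,  x(9) = 10,  x(10) = 4,  x(11) = 14,  x(12) = 18,  x(13) = 11,  x(14) = 8,  x(15) = 19,  x(16) = 6,  x(17) = 4.
The sequence repeats with period 16.
So x(49) = x(0 + ((49-0) mod 16)) = x(1) = 4.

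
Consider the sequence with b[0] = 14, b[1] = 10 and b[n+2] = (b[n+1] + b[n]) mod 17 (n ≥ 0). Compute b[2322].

Listing terms: b[0] = 14; b[1] = 10; b[2] = 7; b[3] = 0; b[4] = 7; b[5] = 7; b[6] = 14; b[7] = 4; b[8] = 1; b[9] = 5; b[10] = 6; b[11] = 11; b[12] = 0; b[13] = 11; b[14] = 11; b[15] = 5; b[16] = 16; b[17] = 4; b[18] = 3; b[19] = 7; b[20] = 10; b[21] = 0; b[22] = 10; b[23] = 10; b[24] = 3; b[25] = 13; b[26] = 16; b[27] = 12; b[28] = 11; b[29] = 6; b[30] = 0; b[31] = 6; b[32] = 6; b[33] = 12; b[34] = 1; b[35] = 13; b[36] = 14; b[37] = 10.
Since (b[36], b[37]) = (b[0], b[1]) = (14, 10) (two consecutive terms determine the rest), the sequence is periodic with period 36.
So b[2322] = b[0 + ((2322-0) mod 36)] = b[18] = 3.

3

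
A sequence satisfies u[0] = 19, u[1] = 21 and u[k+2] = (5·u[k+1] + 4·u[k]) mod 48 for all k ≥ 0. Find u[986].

37

Listing terms: u[0] = 19,  u[1] = 21,  u[2] = 37,  u[3] = 29,  u[4] = 5,  u[5] = 45,  u[6] = 5,  u[7] = 13,  u[8] = 37,  u[9] = 45,  u[10] = 37,  u[11] = 29.
Since (u[10], u[11]) = (u[2], u[3]) = (37, 29) (two consecutive terms determine the rest), the sequence is eventually periodic: after a pre-period of length 2 it cycles with period 8.
For k ≥ 2, u[k] depends only on (k - 2) mod 8. (986 - 2) mod 8 = 0, so u[986] = u[2] = 37.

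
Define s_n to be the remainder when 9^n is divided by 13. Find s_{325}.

9

Listing terms: s_0 = 1; s_1 = 9; s_2 = 3; s_3 = 1.
The sequence repeats with period 3.
So s_{325} = s_{0 + ((325-0) mod 3)} = s_1 = 9.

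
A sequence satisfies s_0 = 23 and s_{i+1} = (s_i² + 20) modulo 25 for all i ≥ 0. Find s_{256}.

We have s_0 = 23; s_1 = 24; s_2 = 21; s_3 = 11; s_4 = 16; s_5 = 1; s_6 = 21.
Since s_6 = s_2 = 21, the sequence is eventually periodic: after a pre-period of length 2 it cycles with period 4.
For i ≥ 2, s_i depends only on (i - 2) mod 4. (256 - 2) mod 4 = 2, so s_{256} = s_4 = 16.

16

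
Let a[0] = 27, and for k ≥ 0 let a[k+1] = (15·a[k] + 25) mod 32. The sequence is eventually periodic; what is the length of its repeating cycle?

4

We have a[0] = 27,  a[1] = 14,  a[2] = 11,  a[3] = 30,  a[4] = 27.
The sequence repeats with period 4.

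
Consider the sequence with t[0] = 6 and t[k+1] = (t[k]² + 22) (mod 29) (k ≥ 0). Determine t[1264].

17

Computing terms: t[0] = 6, t[1] = 0, t[2] = 22, t[3] = 13, t[4] = 17, t[5] = 21, t[6] = 28, t[7] = 23, t[8] = 0.
Since t[8] = t[1] = 0, the sequence is eventually periodic: after a pre-period of length 1 it cycles with period 7.
For k ≥ 1, t[k] depends only on (k - 1) mod 7. (1264 - 1) mod 7 = 3, so t[1264] = t[4] = 17.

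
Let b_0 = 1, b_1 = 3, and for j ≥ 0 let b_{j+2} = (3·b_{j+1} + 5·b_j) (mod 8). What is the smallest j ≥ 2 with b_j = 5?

Listing terms: b_0 = 1, b_1 = 3, b_2 = 6, b_3 = 1, b_4 = 1, b_5 = 0, b_6 = 5, b_7 = 7, b_8 = 6, b_9 = 5, b_{10} = 5, b_{11} = 0, b_{12} = 1, b_{13} = 3.
Since (b_{12}, b_{13}) = (b_0, b_1) = (1, 3) (two consecutive terms determine the rest), the sequence is periodic with period 12.
The value 5 first appears (with j ≥ 2) at b_6.

6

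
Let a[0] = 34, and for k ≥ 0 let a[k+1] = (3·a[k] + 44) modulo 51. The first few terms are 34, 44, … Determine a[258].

23

a[0] = 34; a[1] = 44; a[2] = 23; a[3] = 11; a[4] = 26; a[5] = 20; a[6] = 2; a[7] = 50; a[8] = 41; a[9] = 14; a[10] = 35; a[11] = 47; a[12] = 32; a[13] = 38; a[14] = 5; a[15] = 8; a[16] = 17; a[17] = 44.
Since a[17] = a[1] = 44, the sequence is eventually periodic: after a pre-period of length 1 it cycles with period 16.
For k ≥ 1, a[k] depends only on (k - 1) mod 16. (258 - 1) mod 16 = 1, so a[258] = a[2] = 23.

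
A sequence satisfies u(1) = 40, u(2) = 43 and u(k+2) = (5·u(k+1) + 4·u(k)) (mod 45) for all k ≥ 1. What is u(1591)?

15

Computing terms: u(1) = 40; u(2) = 43; u(3) = 15; u(4) = 22; u(5) = 35; u(6) = 38; u(7) = 15; u(8) = 2; u(9) = 25; u(10) = 43; u(11) = 0; u(12) = 37; u(13) = 5; u(14) = 38; u(15) = 30; u(16) = 32; u(17) = 10; u(18) = 43; u(19) = 30; u(20) = 7; u(21) = 20; u(22) = 38; u(23) = 0; u(24) = 17; u(25) = 40; u(26) = 43.
Since (u(25), u(26)) = (u(1), u(2)) = (40, 43) (two consecutive terms determine the rest), the sequence is periodic with period 24.
So u(1591) = u(1 + ((1591-1) mod 24)) = u(7) = 15.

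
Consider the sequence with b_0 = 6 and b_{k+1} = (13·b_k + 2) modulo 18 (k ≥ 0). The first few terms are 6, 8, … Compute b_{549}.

6

Computing terms: b_0 = 6, b_1 = 8, b_2 = 16, b_3 = 12, b_4 = 14, b_5 = 4, b_6 = 0, b_7 = 2, b_8 = 10, b_9 = 6.
The sequence repeats with period 9.
(549 - 0) mod 9 = 0, so b_{549} = b_0 = 6.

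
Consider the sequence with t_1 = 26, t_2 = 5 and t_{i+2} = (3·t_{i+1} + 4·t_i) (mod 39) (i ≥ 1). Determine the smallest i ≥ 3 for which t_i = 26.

t_1 = 26, t_2 = 5, t_3 = 2, t_4 = 26, t_5 = 8, t_6 = 11, t_7 = 26, t_8 = 5.
Since (t_7, t_8) = (t_1, t_2) = (26, 5) (two consecutive terms determine the rest), the sequence is periodic with period 6.
The value 26 first appears (with i ≥ 3) at t_4.

4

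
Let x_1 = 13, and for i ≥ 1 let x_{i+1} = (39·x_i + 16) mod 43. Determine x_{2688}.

Listing terms: x_1 = 13,  x_2 = 7,  x_3 = 31,  x_4 = 21,  x_5 = 18,  x_6 = 30,  x_7 = 25,  x_8 = 2,  x_9 = 8,  x_{10} = 27,  x_{11} = 37,  x_{12} = 40,  x_{13} = 28,  x_{14} = 33,  x_{15} = 13.
Since x_{15} = x_1 = 13, the sequence is periodic with period 14.
So x_{2688} = x_{1 + ((2688-1) mod 14)} = x_{14} = 33.

33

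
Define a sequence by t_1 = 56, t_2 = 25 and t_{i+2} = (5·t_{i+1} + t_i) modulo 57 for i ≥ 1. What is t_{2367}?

11

Computing terms: t_1 = 56,  t_2 = 25,  t_3 = 10,  t_4 = 18,  t_5 = 43,  t_6 = 5,  t_7 = 11,  t_8 = 3,  t_9 = 26,  t_{10} = 19,  t_{11} = 7,  t_{12} = 54,  t_{13} = 49,  t_{14} = 14,  t_{15} = 5,  t_{16} = 39,  t_{17} = 29,  t_{18} = 13,  t_{19} = 37,  t_{20} = 27,  t_{21} = 1,  t_{22} = 32,  t_{23} = 47,  t_{24} = 39,  t_{25} = 14,  t_{26} = 52,  t_{27} = 46,  t_{28} = 54,  t_{29} = 31,  t_{30} = 38,  t_{31} = 50,  t_{32} = 3,  t_{33} = 8,  t_{34} = 43,  t_{35} = 52,  t_{36} = 18,  t_{37} = 28,  t_{38} = 44,  t_{39} = 20,  t_{40} = 30,  t_{41} = 56,  t_{42} = 25.
Since (t_{41}, t_{42}) = (t_1, t_2) = (56, 25) (two consecutive terms determine the rest), the sequence is periodic with period 40.
So t_{2367} = t_{1 + ((2367-1) mod 40)} = t_7 = 11.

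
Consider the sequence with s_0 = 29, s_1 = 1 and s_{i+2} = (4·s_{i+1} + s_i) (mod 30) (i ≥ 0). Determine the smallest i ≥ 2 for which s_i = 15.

We have s_0 = 29,  s_1 = 1,  s_2 = 3,  s_3 = 13,  s_4 = 25,  s_5 = 23,  s_6 = 27,  s_7 = 11,  s_8 = 11,  s_9 = 25,  s_{10} = 21,  s_{11} = 19,  s_{12} = 7,  s_{13} = 17,  s_{14} = 15,  s_{15} = 17,  s_{16} = 23,  s_{17} = 19,  s_{18} = 9,  s_{19} = 25,  s_{20} = 19,  s_{21} = 11,  s_{22} = 3,  s_{23} = 23,  s_{24} = 5,  s_{25} = 13,  s_{26} = 27,  s_{27} = 1,  s_{28} = 1,  s_{29} = 5,  s_{30} = 21,  s_{31} = 29,  s_{32} = 17,  s_{33} = 7,  s_{34} = 15,  s_{35} = 7,  s_{36} = 13,  s_{37} = 29,  s_{38} = 9,  s_{39} = 5,  s_{40} = 29,  s_{41} = 1.
The sequence repeats with period 40.
The value 15 first appears (with i ≥ 2) at s_{14}.

14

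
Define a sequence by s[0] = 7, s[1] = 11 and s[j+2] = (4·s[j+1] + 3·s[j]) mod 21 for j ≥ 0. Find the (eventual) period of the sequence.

21

Listing terms: s[0] = 7; s[1] = 11; s[2] = 2; s[3] = 20; s[4] = 2; s[5] = 5; s[6] = 5; s[7] = 14; s[8] = 8; s[9] = 11; s[10] = 5; s[11] = 11; s[12] = 17; s[13] = 17; s[14] = 14; s[15] = 2; s[16] = 8; s[17] = 17; s[18] = 8; s[19] = 20; s[20] = 20; s[21] = 14; s[22] = 11; s[23] = 2.
Since (s[22], s[23]) = (s[1], s[2]) = (11, 2) (two consecutive terms determine the rest), the sequence is eventually periodic: after a pre-period of length 1 it cycles with period 21.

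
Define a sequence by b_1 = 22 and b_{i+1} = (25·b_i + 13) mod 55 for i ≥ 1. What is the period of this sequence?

Computing terms: b_1 = 22, b_2 = 13, b_3 = 8, b_4 = 48, b_5 = 3, b_6 = 33, b_7 = 13.
Since b_7 = b_2 = 13, the sequence is eventually periodic: after a pre-period of length 1 it cycles with period 5.

5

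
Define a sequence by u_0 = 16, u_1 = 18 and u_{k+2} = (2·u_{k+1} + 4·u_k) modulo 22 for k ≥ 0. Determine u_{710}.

16

Computing terms: u_0 = 16,  u_1 = 18,  u_2 = 12,  u_3 = 8,  u_4 = 20,  u_5 = 6,  u_6 = 4,  u_7 = 10,  u_8 = 14,  u_9 = 2,  u_{10} = 16,  u_{11} = 18.
Since (u_{10}, u_{11}) = (u_0, u_1) = (16, 18) (two consecutive terms determine the rest), the sequence is periodic with period 10.
So u_{710} = u_{0 + ((710-0) mod 10)} = u_0 = 16.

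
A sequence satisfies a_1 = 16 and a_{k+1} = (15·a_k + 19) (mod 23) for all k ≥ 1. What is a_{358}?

15

Listing terms: a_1 = 16, a_2 = 6, a_3 = 17, a_4 = 21, a_5 = 12, a_6 = 15, a_7 = 14, a_8 = 22, a_9 = 4, a_{10} = 10, a_{11} = 8, a_{12} = 1, a_{13} = 11, a_{14} = 0, a_{15} = 19, a_{16} = 5, a_{17} = 2, a_{18} = 3, a_{19} = 18, a_{20} = 13, a_{21} = 7, a_{22} = 9, a_{23} = 16.
Since a_{23} = a_1 = 16, the sequence is periodic with period 22.
(358 - 1) mod 22 = 5, so a_{358} = a_6 = 15.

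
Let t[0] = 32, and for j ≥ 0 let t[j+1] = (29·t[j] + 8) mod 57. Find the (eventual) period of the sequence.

Listing terms: t[0] = 32, t[1] = 24, t[2] = 20, t[3] = 18, t[4] = 17, t[5] = 45, t[6] = 2, t[7] = 9, t[8] = 41, t[9] = 0, t[10] = 8, t[11] = 12, t[12] = 14, t[13] = 15, t[14] = 44, t[15] = 30, t[16] = 23, t[17] = 48, t[18] = 32.
Since t[18] = t[0] = 32, the sequence is periodic with period 18.

18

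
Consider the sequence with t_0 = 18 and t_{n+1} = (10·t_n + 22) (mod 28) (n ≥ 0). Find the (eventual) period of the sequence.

6

Listing terms: t_0 = 18, t_1 = 6, t_2 = 26, t_3 = 2, t_4 = 14, t_5 = 22, t_6 = 18.
The sequence repeats with period 6.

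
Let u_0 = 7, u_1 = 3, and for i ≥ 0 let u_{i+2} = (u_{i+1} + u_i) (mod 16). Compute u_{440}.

10

u_0 = 7,  u_1 = 3,  u_2 = 10,  u_3 = 13,  u_4 = 7,  u_5 = 4,  u_6 = 11,  u_7 = 15,  u_8 = 10,  u_9 = 9,  u_{10} = 3,  u_{11} = 12,  u_{12} = 15,  u_{13} = 11,  u_{14} = 10,  u_{15} = 5,  u_{16} = 15,  u_{17} = 4,  u_{18} = 3,  u_{19} = 7,  u_{20} = 10,  u_{21} = 1,  u_{22} = 11,  u_{23} = 12,  u_{24} = 7,  u_{25} = 3.
Since (u_{24}, u_{25}) = (u_0, u_1) = (7, 3) (two consecutive terms determine the rest), the sequence is periodic with period 24.
So u_{440} = u_{0 + ((440-0) mod 24)} = u_8 = 10.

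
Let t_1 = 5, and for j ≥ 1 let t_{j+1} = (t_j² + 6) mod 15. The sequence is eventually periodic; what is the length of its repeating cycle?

t_1 = 5, t_2 = 1, t_3 = 7, t_4 = 10, t_5 = 1.
Since t_5 = t_2 = 1, the sequence is eventually periodic: after a pre-period of length 1 it cycles with period 3.

3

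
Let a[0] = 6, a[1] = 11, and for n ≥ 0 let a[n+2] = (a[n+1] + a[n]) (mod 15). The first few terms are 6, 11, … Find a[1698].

11

a[0] = 6, a[1] = 11, a[2] = 2, a[3] = 13, a[4] = 0, a[5] = 13, a[6] = 13, a[7] = 11, a[8] = 9, a[9] = 5, a[10] = 14, a[11] = 4, a[12] = 3, a[13] = 7, a[14] = 10, a[15] = 2, a[16] = 12, a[17] = 14, a[18] = 11, a[19] = 10, a[20] = 6, a[21] = 1, a[22] = 7, a[23] = 8, a[24] = 0, a[25] = 8, a[26] = 8, a[27] = 1, a[28] = 9, a[29] = 10, a[30] = 4, a[31] = 14, a[32] = 3, a[33] = 2, a[34] = 5, a[35] = 7, a[36] = 12, a[37] = 4, a[38] = 1, a[39] = 5, a[40] = 6, a[41] = 11.
The sequence repeats with period 40.
So a[1698] = a[0 + ((1698-0) mod 40)] = a[18] = 11.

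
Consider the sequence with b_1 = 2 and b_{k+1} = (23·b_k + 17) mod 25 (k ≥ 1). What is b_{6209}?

Listing terms: b_1 = 2, b_2 = 13, b_3 = 16, b_4 = 10, b_5 = 22, b_6 = 23, b_7 = 21, b_8 = 0, b_9 = 17, b_{10} = 8, b_{11} = 1, b_{12} = 15, b_{13} = 12, b_{14} = 18, b_{15} = 6, b_{16} = 5, b_{17} = 7, b_{18} = 3, b_{19} = 11, b_{20} = 20, b_{21} = 2.
Since b_{21} = b_1 = 2, the sequence is periodic with period 20.
So b_{6209} = b_{1 + ((6209-1) mod 20)} = b_9 = 17.

17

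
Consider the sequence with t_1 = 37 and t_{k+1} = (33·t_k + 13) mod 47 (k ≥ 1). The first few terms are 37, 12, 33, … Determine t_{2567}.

Computing terms: t_1 = 37, t_2 = 12, t_3 = 33, t_4 = 21, t_5 = 1, t_6 = 46, t_7 = 27, t_8 = 11, t_9 = 0, t_{10} = 13, t_{11} = 19, t_{12} = 29, t_{13} = 30, t_{14} = 16, t_{15} = 24, t_{16} = 6, t_{17} = 23, t_{18} = 20, t_{19} = 15, t_{20} = 38, t_{21} = 45, t_{22} = 41, t_{23} = 3, t_{24} = 18, t_{25} = 43, t_{26} = 22, t_{27} = 34, t_{28} = 7, t_{29} = 9, t_{30} = 28, t_{31} = 44, t_{32} = 8, t_{33} = 42, t_{34} = 36, t_{35} = 26, t_{36} = 25, t_{37} = 39, t_{38} = 31, t_{39} = 2, t_{40} = 32, t_{41} = 35, t_{42} = 40, t_{43} = 17, t_{44} = 10, t_{45} = 14, t_{46} = 5, t_{47} = 37.
Since t_{47} = t_1 = 37, the sequence is periodic with period 46.
(2567 - 1) mod 46 = 36, so t_{2567} = t_{37} = 39.

39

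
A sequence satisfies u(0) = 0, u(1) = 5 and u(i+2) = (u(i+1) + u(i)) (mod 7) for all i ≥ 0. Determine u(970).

Listing terms: u(0) = 0,  u(1) = 5,  u(2) = 5,  u(3) = 3,  u(4) = 1,  u(5) = 4,  u(6) = 5,  u(7) = 2,  u(8) = 0,  u(9) = 2,  u(10) = 2,  u(11) = 4,  u(12) = 6,  u(13) = 3,  u(14) = 2,  u(15) = 5,  u(16) = 0,  u(17) = 5.
Since (u(16), u(17)) = (u(0), u(1)) = (0, 5) (two consecutive terms determine the rest), the sequence is periodic with period 16.
So u(970) = u(0 + ((970-0) mod 16)) = u(10) = 2.

2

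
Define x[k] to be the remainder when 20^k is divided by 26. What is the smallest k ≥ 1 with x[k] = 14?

12

Computing terms: x[0] = 1; x[1] = 20; x[2] = 10; x[3] = 18; x[4] = 22; x[5] = 24; x[6] = 12; x[7] = 6; x[8] = 16; x[9] = 8; x[10] = 4; x[11] = 2; x[12] = 14; x[13] = 20.
Since x[13] = x[1] = 20, the sequence is eventually periodic: after a pre-period of length 1 it cycles with period 12.
The value 14 first appears (with k ≥ 1) at x[12].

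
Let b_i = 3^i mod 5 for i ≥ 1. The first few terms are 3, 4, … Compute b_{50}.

We have b_1 = 3; b_2 = 4; b_3 = 2; b_4 = 1; b_5 = 3.
Since b_5 = b_1 = 3, the sequence is periodic with period 4.
So b_{50} = b_{1 + ((50-1) mod 4)} = b_2 = 4.

4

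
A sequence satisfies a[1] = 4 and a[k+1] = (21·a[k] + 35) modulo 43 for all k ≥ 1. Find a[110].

Computing terms: a[1] = 4; a[2] = 33; a[3] = 40; a[4] = 15; a[5] = 6; a[6] = 32; a[7] = 19; a[8] = 4.
The sequence repeats with period 7.
So a[110] = a[1 + ((110-1) mod 7)] = a[5] = 6.

6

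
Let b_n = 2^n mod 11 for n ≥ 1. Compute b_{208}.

3

Listing terms: b_1 = 2, b_2 = 4, b_3 = 8, b_4 = 5, b_5 = 10, b_6 = 9, b_7 = 7, b_8 = 3, b_9 = 6, b_{10} = 1, b_{11} = 2.
The sequence repeats with period 10.
So b_{208} = b_{1 + ((208-1) mod 10)} = b_8 = 3.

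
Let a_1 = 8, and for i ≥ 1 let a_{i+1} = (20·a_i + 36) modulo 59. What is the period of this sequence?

Computing terms: a_1 = 8,  a_2 = 19,  a_3 = 3,  a_4 = 37,  a_5 = 9,  a_6 = 39,  a_7 = 49,  a_8 = 13,  a_9 = 1,  a_{10} = 56,  a_{11} = 35,  a_{12} = 28,  a_{13} = 6,  a_{14} = 38,  a_{15} = 29,  a_{16} = 26,  a_{17} = 25,  a_{18} = 5,  a_{19} = 18,  a_{20} = 42,  a_{21} = 50,  a_{22} = 33,  a_{23} = 47,  a_{24} = 32,  a_{25} = 27,  a_{26} = 45,  a_{27} = 51,  a_{28} = 53,  a_{29} = 34,  a_{30} = 8.
Since a_{30} = a_1 = 8, the sequence is periodic with period 29.

29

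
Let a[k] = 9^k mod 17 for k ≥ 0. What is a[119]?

Listing terms: a[0] = 1, a[1] = 9, a[2] = 13, a[3] = 15, a[4] = 16, a[5] = 8, a[6] = 4, a[7] = 2, a[8] = 1.
The sequence repeats with period 8.
(119 - 0) mod 8 = 7, so a[119] = a[7] = 2.

2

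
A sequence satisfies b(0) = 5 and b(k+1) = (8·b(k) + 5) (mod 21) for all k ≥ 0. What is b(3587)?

Listing terms: b(0) = 5, b(1) = 3, b(2) = 8, b(3) = 6, b(4) = 11, b(5) = 9, b(6) = 14, b(7) = 12, b(8) = 17, b(9) = 15, b(10) = 20, b(11) = 18, b(12) = 2, b(13) = 0, b(14) = 5.
The sequence repeats with period 14.
So b(3587) = b(0 + ((3587-0) mod 14)) = b(3) = 6.

6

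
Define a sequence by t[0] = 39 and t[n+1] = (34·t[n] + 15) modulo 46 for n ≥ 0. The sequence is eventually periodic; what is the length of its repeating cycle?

22

t[0] = 39,  t[1] = 7,  t[2] = 23,  t[3] = 15,  t[4] = 19,  t[5] = 17,  t[6] = 41,  t[7] = 29,  t[8] = 35,  t[9] = 9,  t[10] = 45,  t[11] = 27,  t[12] = 13,  t[13] = 43,  t[14] = 5,  t[15] = 1,  t[16] = 3,  t[17] = 25,  t[18] = 37,  t[19] = 31,  t[20] = 11,  t[21] = 21,  t[22] = 39.
The sequence repeats with period 22.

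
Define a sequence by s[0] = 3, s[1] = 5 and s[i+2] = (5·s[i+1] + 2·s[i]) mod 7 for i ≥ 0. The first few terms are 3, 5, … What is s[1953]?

3

We have s[0] = 3; s[1] = 5; s[2] = 3; s[3] = 4; s[4] = 5; s[5] = 5; s[6] = 0; s[7] = 3; s[8] = 1; s[9] = 4; s[10] = 1; s[11] = 6; s[12] = 4; s[13] = 4; s[14] = 0; s[15] = 1; s[16] = 5; s[17] = 6; s[18] = 5; s[19] = 2; s[20] = 6; s[21] = 6; s[22] = 0; s[23] = 5; s[24] = 4; s[25] = 2; s[26] = 4; s[27] = 3; s[28] = 2; s[29] = 2; s[30] = 0; s[31] = 4; s[32] = 6; s[33] = 3; s[34] = 6; s[35] = 1; s[36] = 3; s[37] = 3; s[38] = 0; s[39] = 6; s[40] = 2; s[41] = 1; s[42] = 2; s[43] = 5; s[44] = 1; s[45] = 1; s[46] = 0; s[47] = 2; s[48] = 3; s[49] = 5.
Since (s[48], s[49]) = (s[0], s[1]) = (3, 5) (two consecutive terms determine the rest), the sequence is periodic with period 48.
(1953 - 0) mod 48 = 33, so s[1953] = s[33] = 3.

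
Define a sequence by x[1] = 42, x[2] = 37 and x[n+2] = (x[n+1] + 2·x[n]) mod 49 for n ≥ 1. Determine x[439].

Listing terms: x[1] = 42; x[2] = 37; x[3] = 23; x[4] = 48; x[5] = 45; x[6] = 43; x[7] = 35; x[8] = 23; x[9] = 44; x[10] = 41; x[11] = 31; x[12] = 15; x[13] = 28; x[14] = 9; x[15] = 16; x[16] = 34; x[17] = 17; x[18] = 36; x[19] = 21; x[20] = 44; x[21] = 37; x[22] = 27; x[23] = 3; x[24] = 8; x[25] = 14; x[26] = 30; x[27] = 9; x[28] = 20; x[29] = 38; x[30] = 29; x[31] = 7; x[32] = 16; x[33] = 30; x[34] = 13; x[35] = 24; x[36] = 1; x[37] = 0; x[38] = 2; x[39] = 2; x[40] = 6; x[41] = 10; x[42] = 22; x[43] = 42; x[44] = 37.
The sequence repeats with period 42.
(439 - 1) mod 42 = 18, so x[439] = x[19] = 21.

21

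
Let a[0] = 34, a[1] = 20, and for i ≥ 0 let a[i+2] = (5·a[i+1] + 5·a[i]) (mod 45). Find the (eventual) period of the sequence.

Listing terms: a[0] = 34, a[1] = 20, a[2] = 0, a[3] = 10, a[4] = 5, a[5] = 30, a[6] = 40, a[7] = 35, a[8] = 15, a[9] = 25, a[10] = 20, a[11] = 0.
Since (a[10], a[11]) = (a[1], a[2]) = (20, 0) (two consecutive terms determine the rest), the sequence is eventually periodic: after a pre-period of length 1 it cycles with period 9.

9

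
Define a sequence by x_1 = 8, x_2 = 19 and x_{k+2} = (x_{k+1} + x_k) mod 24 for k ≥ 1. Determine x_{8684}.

We have x_1 = 8; x_2 = 19; x_3 = 3; x_4 = 22; x_5 = 1; x_6 = 23; x_7 = 0; x_8 = 23; x_9 = 23; x_{10} = 22; x_{11} = 21; x_{12} = 19; x_{13} = 16; x_{14} = 11; x_{15} = 3; x_{16} = 14; x_{17} = 17; x_{18} = 7; x_{19} = 0; x_{20} = 7; x_{21} = 7; x_{22} = 14; x_{23} = 21; x_{24} = 11; x_{25} = 8; x_{26} = 19.
The sequence repeats with period 24.
(8684 - 1) mod 24 = 19, so x_{8684} = x_{20} = 7.

7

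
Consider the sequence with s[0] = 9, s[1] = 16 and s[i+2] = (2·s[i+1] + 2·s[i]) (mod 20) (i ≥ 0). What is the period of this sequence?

Computing terms: s[0] = 9,  s[1] = 16,  s[2] = 10,  s[3] = 12,  s[4] = 4,  s[5] = 12,  s[6] = 12,  s[7] = 8,  s[8] = 0,  s[9] = 16,  s[10] = 12,  s[11] = 16,  s[12] = 16,  s[13] = 4,  s[14] = 0,  s[15] = 8,  s[16] = 16,  s[17] = 8,  s[18] = 8,  s[19] = 12,  s[20] = 0,  s[21] = 4,  s[22] = 8,  s[23] = 4,  s[24] = 4,  s[25] = 16,  s[26] = 0,  s[27] = 12,  s[28] = 4.
Since (s[27], s[28]) = (s[3], s[4]) = (12, 4) (two consecutive terms determine the rest), the sequence is eventually periodic: after a pre-period of length 3 it cycles with period 24.

24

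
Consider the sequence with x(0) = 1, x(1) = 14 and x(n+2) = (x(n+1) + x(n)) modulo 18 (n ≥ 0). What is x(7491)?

11

Computing terms: x(0) = 1, x(1) = 14, x(2) = 15, x(3) = 11, x(4) = 8, x(5) = 1, x(6) = 9, x(7) = 10, x(8) = 1, x(9) = 11, x(10) = 12, x(11) = 5, x(12) = 17, x(13) = 4, x(14) = 3, x(15) = 7, x(16) = 10, x(17) = 17, x(18) = 9, x(19) = 8, x(20) = 17, x(21) = 7, x(22) = 6, x(23) = 13, x(24) = 1, x(25) = 14.
The sequence repeats with period 24.
(7491 - 0) mod 24 = 3, so x(7491) = x(3) = 11.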